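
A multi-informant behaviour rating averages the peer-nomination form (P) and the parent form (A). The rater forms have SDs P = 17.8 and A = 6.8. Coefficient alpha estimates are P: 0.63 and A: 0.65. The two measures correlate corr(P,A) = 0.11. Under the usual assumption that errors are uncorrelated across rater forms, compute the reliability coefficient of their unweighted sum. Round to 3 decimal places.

0.658

Var(P+A) = 17.8² + 6.8² + 2·[17.8·6.8·0.11] = 363.08 + 26.6288 = 389.709.
Under uncorrelated errors the observed covariances equal the true-score covariances, so only the own-variance terms attenuate.
True-score variance = [17.8²·0.63 + 6.8²·0.65] + 26.6288 = 229.665 + 26.6288 = 256.294.
Reliability = 256.294 / 389.709 = 0.658.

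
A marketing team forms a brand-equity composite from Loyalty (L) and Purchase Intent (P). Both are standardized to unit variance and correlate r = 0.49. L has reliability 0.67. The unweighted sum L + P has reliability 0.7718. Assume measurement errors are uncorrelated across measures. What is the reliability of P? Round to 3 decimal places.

0.650

Var(L+P) = 2 + 2·0.49 = 2.980.
True-score variance = ρ_L + ρ_P + 2·0.49, so 0.7718 = (0.67 + ρ_P + 0.98) / 2.980.
ρ_P = 0.7718·2.980 − 0.67 − 0.98 = 0.650.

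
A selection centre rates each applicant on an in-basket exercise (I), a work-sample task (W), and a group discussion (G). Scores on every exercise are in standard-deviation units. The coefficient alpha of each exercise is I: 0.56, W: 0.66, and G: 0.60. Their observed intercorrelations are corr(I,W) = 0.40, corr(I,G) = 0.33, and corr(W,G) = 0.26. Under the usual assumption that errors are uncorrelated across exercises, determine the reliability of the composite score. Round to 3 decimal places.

0.763

Var(I+W+G) = 3 + 2·[0.40 + 0.33 + 0.26] = 3 + 1.98 = 4.98.
With uncorrelated errors the cross-covariances are all true-score covariance, so they carry over unchanged; only the diagonal terms shrink to ρᵢσᵢ².
True-score variance = [0.56 + 0.66 + 0.60] + 1.98 = 1.82 + 1.98 = 3.8.
Reliability = 3.8 / 4.98 = 0.763.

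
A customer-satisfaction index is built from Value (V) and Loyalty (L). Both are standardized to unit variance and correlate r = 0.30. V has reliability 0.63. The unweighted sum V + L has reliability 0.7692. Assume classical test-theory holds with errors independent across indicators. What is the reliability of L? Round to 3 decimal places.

0.770

Var(V+L) = 2 + 2·0.30 = 2.600.
True-score variance = ρ_V + ρ_L + 2·0.30, so 0.7692 = (0.63 + ρ_L + 0.60) / 2.600.
ρ_L = 0.7692·2.600 − 0.63 − 0.60 = 0.770.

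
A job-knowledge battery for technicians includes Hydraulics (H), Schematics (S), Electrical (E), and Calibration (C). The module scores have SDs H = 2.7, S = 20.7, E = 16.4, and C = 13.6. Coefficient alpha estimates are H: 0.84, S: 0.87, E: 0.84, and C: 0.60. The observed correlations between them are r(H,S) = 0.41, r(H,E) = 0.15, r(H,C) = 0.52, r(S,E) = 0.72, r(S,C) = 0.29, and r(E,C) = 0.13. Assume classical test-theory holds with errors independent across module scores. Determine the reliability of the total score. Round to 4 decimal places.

Var(H+S+E+C) = 2.7² + 20.7² + 16.4² + 13.6² + 2·[2.7·20.7·0.41 + 2.7·16.4·0.15 + 2.7·13.6·0.52 + 20.7·16.4·0.72 + 20.7·13.6·0.29 + 16.4·13.6·0.13] = 889.7 + 807.426 = 1697.13.
With uncorrelated errors the cross-covariances are all true-score covariance, so they carry over unchanged; only the diagonal terms shrink to ρᵢσᵢ².
True-score variance = [2.7²·0.84 + 20.7²·0.87 + 16.4²·0.84 + 13.6²·0.60] + 807.426 = 715.812 + 807.426 = 1523.24.
Reliability = 1523.24 / 1697.13 = 0.8975.

0.8975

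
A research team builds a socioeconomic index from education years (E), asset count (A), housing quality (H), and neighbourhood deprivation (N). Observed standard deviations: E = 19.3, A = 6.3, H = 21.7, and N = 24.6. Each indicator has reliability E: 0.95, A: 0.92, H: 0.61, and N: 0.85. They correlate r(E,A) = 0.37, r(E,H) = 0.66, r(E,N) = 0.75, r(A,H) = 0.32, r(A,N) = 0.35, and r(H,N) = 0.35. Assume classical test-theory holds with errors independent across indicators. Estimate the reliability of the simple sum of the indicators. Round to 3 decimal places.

0.913

Var(E+A+H+N) = 19.3² + 6.3² + 21.7² + 24.6² + 2·[19.3·6.3·0.37 + 19.3·21.7·0.66 + 19.3·24.6·0.75 + 6.3·21.7·0.32 + 6.3·24.6·0.35 + 21.7·24.6·0.35] = 1488.23 + 1924.63 = 3412.86.
Under uncorrelated errors the observed covariances equal the true-score covariances, so only the own-variance terms attenuate.
True-score variance = [19.3²·0.95 + 6.3²·0.92 + 21.7²·0.61 + 24.6²·0.85] + 1924.63 = 1192.01 + 1924.63 = 3116.64.
Reliability = 3116.64 / 3412.86 = 0.913.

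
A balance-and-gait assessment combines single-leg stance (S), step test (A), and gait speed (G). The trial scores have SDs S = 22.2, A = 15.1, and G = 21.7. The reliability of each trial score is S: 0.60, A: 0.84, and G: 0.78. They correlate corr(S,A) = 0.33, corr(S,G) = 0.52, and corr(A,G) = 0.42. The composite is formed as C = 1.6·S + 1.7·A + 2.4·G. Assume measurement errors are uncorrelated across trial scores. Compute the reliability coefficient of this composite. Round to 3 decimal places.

0.854

Var(C) = 1.6²·22.2² + 1.7²·15.1² + 2.4²·21.7² + 2·[2.72·22.2·15.1·0.33 + 3.84·22.2·21.7·0.52 + 4.08·15.1·21.7·0.42] = 4632.95 + 3648.65 = 8281.6.
With uncorrelated errors the cross-covariances are all true-score covariance, so they carry over unchanged; only the diagonal terms shrink to ρᵢσᵢ².
True-score variance = [1.6²·22.2²·0.60 + 1.7²·15.1²·0.84 + 2.4²·21.7²·0.78] + 3648.65 = 3426.13 + 3648.65 = 7074.79.
Reliability = 7074.79 / 8281.6 = 0.854.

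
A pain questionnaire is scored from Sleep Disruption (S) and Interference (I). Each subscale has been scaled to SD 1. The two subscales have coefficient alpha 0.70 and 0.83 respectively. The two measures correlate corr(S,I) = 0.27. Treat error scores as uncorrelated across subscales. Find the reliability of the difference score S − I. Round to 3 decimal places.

Var(S−I) = 1 + 1 − 2·0.27 = 2 − 0.54 = 1.46.
Because errors are independent across components, Cov(Tᵢ,Tⱼ) = Cov(Xᵢ,Xⱼ); the off-diagonal part of the true-score variance is the same as above.
True-score variance = [0.70 + 0.83] − 0.54 = 1.53 − 0.54 = 0.99.
Reliability = 0.99 / 1.46 = 0.678.

0.678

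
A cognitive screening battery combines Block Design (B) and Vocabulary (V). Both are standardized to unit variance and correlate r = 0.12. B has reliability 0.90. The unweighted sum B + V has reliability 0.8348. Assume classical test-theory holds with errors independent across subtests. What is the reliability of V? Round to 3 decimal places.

0.730

Var(B+V) = 2 + 2·0.12 = 2.240.
True-score variance = ρ_B + ρ_V + 2·0.12, so 0.8348 = (0.90 + ρ_V + 0.24) / 2.240.
ρ_V = 0.8348·2.240 − 0.90 − 0.24 = 0.730.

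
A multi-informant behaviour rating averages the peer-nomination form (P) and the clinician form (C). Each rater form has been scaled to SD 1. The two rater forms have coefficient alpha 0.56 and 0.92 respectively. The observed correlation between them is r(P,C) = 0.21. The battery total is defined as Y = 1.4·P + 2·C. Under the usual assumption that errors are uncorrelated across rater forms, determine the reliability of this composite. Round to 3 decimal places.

Var(Y) = 1.4² + 2² + 2·[2.8·0.21] = 5.96 + 1.176 = 7.136.
Under uncorrelated errors the observed covariances equal the true-score covariances, so only the own-variance terms attenuate.
True-score variance = [1.4²·0.56 + 2²·0.92] + 1.176 = 4.7776 + 1.176 = 5.9536.
Reliability = 5.9536 / 7.136 = 0.834.

0.834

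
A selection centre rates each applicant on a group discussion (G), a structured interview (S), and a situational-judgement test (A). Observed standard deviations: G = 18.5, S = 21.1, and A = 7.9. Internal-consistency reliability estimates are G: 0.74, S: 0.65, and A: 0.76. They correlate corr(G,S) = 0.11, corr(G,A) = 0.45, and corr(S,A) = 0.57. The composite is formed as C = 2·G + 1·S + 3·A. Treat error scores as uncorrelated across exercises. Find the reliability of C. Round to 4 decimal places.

Var(C) = 2²·18.5² + 21.1² + 3²·7.9² + 2·[2·18.5·21.1·0.11 + 6·18.5·7.9·0.45 + 3·21.1·7.9·0.57] = 2375.9 + 1531.04 = 3906.94.
Because errors are independent across components, Cov(Tᵢ,Tⱼ) = Cov(Xᵢ,Xⱼ); the off-diagonal part of the true-score variance is the same as above.
True-score variance = [2²·18.5²·0.74 + 21.1²·0.65 + 3²·7.9²·0.76] + 1531.04 = 1729.33 + 1531.04 = 3260.37.
Reliability = 3260.37 / 3906.94 = 0.8345.

0.8345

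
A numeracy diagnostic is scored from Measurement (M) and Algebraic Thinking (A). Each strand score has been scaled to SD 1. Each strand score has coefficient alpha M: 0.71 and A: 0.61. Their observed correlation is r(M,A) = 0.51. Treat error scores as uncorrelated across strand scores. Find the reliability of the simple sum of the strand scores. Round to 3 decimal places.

Var(M+A) = 2 + 2·[0.51] = 2 + 1.02 = 3.02.
With uncorrelated errors the cross-covariances are all true-score covariance, so they carry over unchanged; only the diagonal terms shrink to ρᵢσᵢ².
True-score variance = [0.71 + 0.61] + 1.02 = 1.32 + 1.02 = 2.34.
Reliability = 2.34 / 3.02 = 0.775.

0.775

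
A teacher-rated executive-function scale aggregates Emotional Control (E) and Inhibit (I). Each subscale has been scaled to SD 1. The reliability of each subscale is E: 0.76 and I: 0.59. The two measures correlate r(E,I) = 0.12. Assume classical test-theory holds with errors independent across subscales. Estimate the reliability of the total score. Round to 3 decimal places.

Var(E+I) = 2 + 2·[0.12] = 2 + 0.24 = 2.24.
With uncorrelated errors the cross-covariances are all true-score covariance, so they carry over unchanged; only the diagonal terms shrink to ρᵢσᵢ².
True-score variance = [0.76 + 0.59] + 0.24 = 1.35 + 0.24 = 1.59.
Reliability = 1.59 / 2.24 = 0.710.

0.710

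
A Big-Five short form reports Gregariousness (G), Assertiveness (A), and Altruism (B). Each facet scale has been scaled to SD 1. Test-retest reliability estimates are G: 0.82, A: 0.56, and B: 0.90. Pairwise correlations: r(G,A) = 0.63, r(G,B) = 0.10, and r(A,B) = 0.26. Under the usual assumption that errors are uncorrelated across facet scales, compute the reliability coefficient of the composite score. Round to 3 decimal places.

0.855

Var(G+A+B) = 3 + 2·[0.63 + 0.10 + 0.26] = 3 + 1.98 = 4.98.
Under uncorrelated errors the observed covariances equal the true-score covariances, so only the own-variance terms attenuate.
True-score variance = [0.82 + 0.56 + 0.90] + 1.98 = 2.28 + 1.98 = 4.26.
Reliability = 4.26 / 4.98 = 0.855.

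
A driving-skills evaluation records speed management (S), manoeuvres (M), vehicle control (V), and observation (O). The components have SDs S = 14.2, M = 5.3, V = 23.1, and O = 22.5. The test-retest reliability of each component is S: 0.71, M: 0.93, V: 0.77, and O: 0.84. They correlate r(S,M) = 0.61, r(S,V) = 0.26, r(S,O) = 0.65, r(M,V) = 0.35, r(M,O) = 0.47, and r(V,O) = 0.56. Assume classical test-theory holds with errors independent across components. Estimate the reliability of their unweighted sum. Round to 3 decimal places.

0.903

Var(S+M+V+O) = 14.2² + 5.3² + 23.1² + 22.5² + 2·[14.2·5.3·0.61 + 14.2·23.1·0.26 + 14.2·22.5·0.65 + 5.3·23.1·0.35 + 5.3·22.5·0.47 + 23.1·22.5·0.56] = 1269.59 + 1457.65 = 2727.24.
Under uncorrelated errors the observed covariances equal the true-score covariances, so only the own-variance terms attenuate.
True-score variance = [14.2²·0.71 + 5.3²·0.93 + 23.1²·0.77 + 22.5²·0.84] + 1457.65 = 1005.42 + 1457.65 = 2463.07.
Reliability = 2463.07 / 2727.24 = 0.903.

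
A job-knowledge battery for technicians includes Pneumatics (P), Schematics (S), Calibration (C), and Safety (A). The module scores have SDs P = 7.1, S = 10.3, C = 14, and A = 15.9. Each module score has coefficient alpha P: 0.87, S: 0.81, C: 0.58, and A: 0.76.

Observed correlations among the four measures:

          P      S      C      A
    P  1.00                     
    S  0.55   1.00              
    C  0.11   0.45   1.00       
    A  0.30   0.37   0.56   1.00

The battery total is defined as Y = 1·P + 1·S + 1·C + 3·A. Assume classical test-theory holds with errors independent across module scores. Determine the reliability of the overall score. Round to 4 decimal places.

Var(Y) = 7.1² + 10.3² + 14² + 3²·15.9² + 2·[7.1·10.3·0.55 + 7.1·14·0.11 + 3·7.1·15.9·0.30 + 10.3·14·0.45 + 3·10.3·15.9·0.37 + 3·14·15.9·0.56] = 2627.79 + 1546.8 = 4174.59.
Because errors are independent across components, Cov(Tᵢ,Tⱼ) = Cov(Xᵢ,Xⱼ); the off-diagonal part of the true-score variance is the same as above.
True-score variance = [7.1²·0.87 + 10.3²·0.81 + 14²·0.58 + 3²·15.9²·0.76] + 1546.8 = 1972.69 + 1546.8 = 3519.49.
Reliability = 3519.49 / 4174.59 = 0.8431.

0.8431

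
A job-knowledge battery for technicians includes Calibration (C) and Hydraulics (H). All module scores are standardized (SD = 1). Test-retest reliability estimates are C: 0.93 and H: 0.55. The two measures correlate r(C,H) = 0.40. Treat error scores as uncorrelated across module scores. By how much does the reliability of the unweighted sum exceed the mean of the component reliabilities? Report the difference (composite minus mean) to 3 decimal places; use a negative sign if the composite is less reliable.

0.074

Var(sum) = 2 + 0.8 = 2.8; true-score variance = 1.48 + 0.8 = 2.28; composite reliability = 0.8143.
Mean component reliability = 0.7400.
Difference = 0.8143 − 0.7400 = 0.074.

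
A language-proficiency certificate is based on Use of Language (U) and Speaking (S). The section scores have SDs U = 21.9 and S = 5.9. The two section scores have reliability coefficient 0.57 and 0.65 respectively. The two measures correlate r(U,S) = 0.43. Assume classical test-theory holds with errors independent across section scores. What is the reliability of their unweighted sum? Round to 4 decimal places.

0.6508

Var(U+S) = 21.9² + 5.9² + 2·[21.9·5.9·0.43] = 514.42 + 111.121 = 625.541.
With uncorrelated errors the cross-covariances are all true-score covariance, so they carry over unchanged; only the diagonal terms shrink to ρᵢσᵢ².
True-score variance = [21.9²·0.57 + 5.9²·0.65] + 111.121 = 296.004 + 111.121 = 407.125.
Reliability = 407.125 / 625.541 = 0.6508.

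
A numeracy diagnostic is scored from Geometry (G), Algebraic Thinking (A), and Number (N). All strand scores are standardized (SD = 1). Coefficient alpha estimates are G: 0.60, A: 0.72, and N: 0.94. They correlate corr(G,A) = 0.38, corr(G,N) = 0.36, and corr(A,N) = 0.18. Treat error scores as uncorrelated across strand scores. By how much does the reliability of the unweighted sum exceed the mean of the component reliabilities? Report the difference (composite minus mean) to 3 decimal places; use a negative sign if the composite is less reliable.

Var(sum) = 3 + 1.84 = 4.84; true-score variance = 2.26 + 1.84 = 4.1; composite reliability = 0.8471.
Mean component reliability = 0.7533.
Difference = 0.8471 − 0.7533 = 0.094.

0.094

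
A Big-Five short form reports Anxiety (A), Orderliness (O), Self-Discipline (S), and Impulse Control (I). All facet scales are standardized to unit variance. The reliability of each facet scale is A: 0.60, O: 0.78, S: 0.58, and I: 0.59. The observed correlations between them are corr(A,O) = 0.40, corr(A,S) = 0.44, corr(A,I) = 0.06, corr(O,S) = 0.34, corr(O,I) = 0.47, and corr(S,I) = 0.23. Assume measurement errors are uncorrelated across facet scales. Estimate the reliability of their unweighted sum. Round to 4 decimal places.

Var(A+O+S+I) = 4 + 2·[0.40 + 0.44 + 0.06 + 0.34 + 0.47 + 0.23] = 4 + 3.88 = 7.88.
Under uncorrelated errors the observed covariances equal the true-score covariances, so only the own-variance terms attenuate.
True-score variance = [0.60 + 0.78 + 0.58 + 0.59] + 3.88 = 2.55 + 3.88 = 6.43.
Reliability = 6.43 / 7.88 = 0.8160.

0.8160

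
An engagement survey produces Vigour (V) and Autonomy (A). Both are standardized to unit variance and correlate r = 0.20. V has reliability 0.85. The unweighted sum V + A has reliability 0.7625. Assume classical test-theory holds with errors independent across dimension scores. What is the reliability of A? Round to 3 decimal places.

0.580

Var(V+A) = 2 + 2·0.20 = 2.400.
True-score variance = ρ_V + ρ_A + 2·0.20, so 0.7625 = (0.85 + ρ_A + 0.40) / 2.400.
ρ_A = 0.7625·2.400 − 0.85 − 0.40 = 0.580.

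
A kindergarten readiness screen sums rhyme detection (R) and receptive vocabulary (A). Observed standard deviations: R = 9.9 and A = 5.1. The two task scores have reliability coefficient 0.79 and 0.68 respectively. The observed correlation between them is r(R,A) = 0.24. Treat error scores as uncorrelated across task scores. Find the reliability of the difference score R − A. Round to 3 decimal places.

Var(R−A) = 9.9² + 5.1² − 2·9.9·5.1·0.24 = 124.02 − 24.2352 = 99.7848.
With uncorrelated errors the cross-covariances are all true-score covariance, so they carry over unchanged; only the diagonal terms shrink to ρᵢσᵢ².
True-score variance = [9.9²·0.79 + 5.1²·0.68] − 24.2352 = 95.1147 − 24.2352 = 70.8795.
Reliability = 70.8795 / 99.7848 = 0.710.

0.710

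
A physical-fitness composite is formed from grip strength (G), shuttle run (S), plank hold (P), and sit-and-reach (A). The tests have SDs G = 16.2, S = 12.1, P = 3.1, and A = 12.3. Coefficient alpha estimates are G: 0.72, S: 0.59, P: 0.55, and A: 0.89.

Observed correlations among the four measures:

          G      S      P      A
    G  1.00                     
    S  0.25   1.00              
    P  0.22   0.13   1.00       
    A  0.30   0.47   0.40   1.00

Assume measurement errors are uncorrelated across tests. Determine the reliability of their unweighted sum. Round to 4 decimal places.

0.8439

Var(G+S+P+A) = 16.2² + 12.1² + 3.1² + 12.3² + 2·[16.2·12.1·0.25 + 16.2·3.1·0.22 + 16.2·12.3·0.30 + 12.1·3.1·0.13 + 12.1·12.3·0.47 + 3.1·12.3·0.40] = 569.75 + 419.82 = 989.57.
Under uncorrelated errors the observed covariances equal the true-score covariances, so only the own-variance terms attenuate.
True-score variance = [16.2²·0.72 + 12.1²·0.59 + 3.1²·0.55 + 12.3²·0.89] + 419.82 = 415.272 + 419.82 = 835.092.
Reliability = 835.092 / 989.57 = 0.8439.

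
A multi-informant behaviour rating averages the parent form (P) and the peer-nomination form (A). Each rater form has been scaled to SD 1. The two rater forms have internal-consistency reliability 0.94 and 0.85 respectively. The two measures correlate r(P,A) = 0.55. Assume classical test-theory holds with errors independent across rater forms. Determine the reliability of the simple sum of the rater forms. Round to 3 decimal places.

Var(P+A) = 2 + 2·[0.55] = 2 + 1.1 = 3.1.
Under uncorrelated errors the observed covariances equal the true-score covariances, so only the own-variance terms attenuate.
True-score variance = [0.94 + 0.85] + 1.1 = 1.79 + 1.1 = 2.89.
Reliability = 2.89 / 3.1 = 0.932.

0.932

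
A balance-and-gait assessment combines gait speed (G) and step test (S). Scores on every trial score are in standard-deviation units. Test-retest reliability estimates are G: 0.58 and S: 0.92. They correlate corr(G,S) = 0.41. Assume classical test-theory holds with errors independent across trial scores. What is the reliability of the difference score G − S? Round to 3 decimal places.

0.576

Var(G−S) = 1 + 1 − 2·0.41 = 2 − 0.82 = 1.18.
Because errors are independent across components, Cov(Tᵢ,Tⱼ) = Cov(Xᵢ,Xⱼ); the off-diagonal part of the true-score variance is the same as above.
True-score variance = [0.58 + 0.92] − 0.82 = 1.5 − 0.82 = 0.68.
Reliability = 0.68 / 1.18 = 0.576.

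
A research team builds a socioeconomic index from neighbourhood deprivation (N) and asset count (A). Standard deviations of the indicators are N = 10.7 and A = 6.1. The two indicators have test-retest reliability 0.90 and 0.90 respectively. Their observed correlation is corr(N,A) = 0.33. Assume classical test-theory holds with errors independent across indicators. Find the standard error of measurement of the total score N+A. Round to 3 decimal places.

Var(total) = 151.7 + 43.0782 = 194.778.
True-score variance = 136.53 + 43.0782 = 179.608, so reliability = 0.9221.
Error variance = 194.778 − 179.608 = 15.17; SEM = √15.17 = 3.895.

3.895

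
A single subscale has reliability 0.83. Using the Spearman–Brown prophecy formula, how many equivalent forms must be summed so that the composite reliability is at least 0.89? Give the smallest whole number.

2

k ≥ ρ*(1−ρ₁)/(ρ₁(1−ρ*)) = 0.89·0.17 / (0.83·0.11) = 1.657.
Smallest integer k = 2.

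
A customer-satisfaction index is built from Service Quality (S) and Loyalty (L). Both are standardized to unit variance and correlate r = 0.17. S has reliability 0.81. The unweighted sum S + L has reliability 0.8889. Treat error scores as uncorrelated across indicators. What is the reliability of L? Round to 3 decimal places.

Var(S+L) = 2 + 2·0.17 = 2.340.
True-score variance = ρ_S + ρ_L + 2·0.17, so 0.8889 = (0.81 + ρ_L + 0.34) / 2.340.
ρ_L = 0.8889·2.340 − 0.81 − 0.34 = 0.930.

0.930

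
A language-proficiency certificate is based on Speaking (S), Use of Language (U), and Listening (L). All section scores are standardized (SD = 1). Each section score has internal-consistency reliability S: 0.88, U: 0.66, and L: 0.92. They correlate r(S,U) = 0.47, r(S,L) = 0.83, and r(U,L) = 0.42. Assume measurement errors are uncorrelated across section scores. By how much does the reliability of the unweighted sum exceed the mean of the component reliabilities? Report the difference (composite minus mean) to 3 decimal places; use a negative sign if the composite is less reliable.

0.096

Var(sum) = 3 + 3.44 = 6.44; true-score variance = 2.46 + 3.44 = 5.9; composite reliability = 0.9161.
Mean component reliability = 0.8200.
Difference = 0.9161 − 0.8200 = 0.096.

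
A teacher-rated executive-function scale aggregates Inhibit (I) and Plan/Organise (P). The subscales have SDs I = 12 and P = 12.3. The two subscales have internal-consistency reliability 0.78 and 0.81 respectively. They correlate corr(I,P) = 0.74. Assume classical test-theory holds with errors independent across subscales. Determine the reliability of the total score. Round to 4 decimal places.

0.8824

Var(I+P) = 12² + 12.3² + 2·[12·12.3·0.74] = 295.29 + 218.448 = 513.738.
Because errors are independent across components, Cov(Tᵢ,Tⱼ) = Cov(Xᵢ,Xⱼ); the off-diagonal part of the true-score variance is the same as above.
True-score variance = [12²·0.78 + 12.3²·0.81] + 218.448 = 234.865 + 218.448 = 453.313.
Reliability = 453.313 / 513.738 = 0.8824.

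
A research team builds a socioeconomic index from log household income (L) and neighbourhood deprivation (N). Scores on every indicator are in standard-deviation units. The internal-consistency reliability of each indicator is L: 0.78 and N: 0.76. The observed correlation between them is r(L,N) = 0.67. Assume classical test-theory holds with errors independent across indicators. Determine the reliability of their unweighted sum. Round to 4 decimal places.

0.8623

Var(L+N) = 2 + 2·[0.67] = 2 + 1.34 = 3.34.
With uncorrelated errors the cross-covariances are all true-score covariance, so they carry over unchanged; only the diagonal terms shrink to ρᵢσᵢ².
True-score variance = [0.78 + 0.76] + 1.34 = 1.54 + 1.34 = 2.88.
Reliability = 2.88 / 3.34 = 0.8623.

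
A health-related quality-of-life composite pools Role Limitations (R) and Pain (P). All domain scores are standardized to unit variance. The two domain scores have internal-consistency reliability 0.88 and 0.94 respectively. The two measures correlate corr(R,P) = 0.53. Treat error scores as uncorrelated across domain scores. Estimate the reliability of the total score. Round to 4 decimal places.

0.9412

Var(R+P) = 2 + 2·[0.53] = 2 + 1.06 = 3.06.
With uncorrelated errors the cross-covariances are all true-score covariance, so they carry over unchanged; only the diagonal terms shrink to ρᵢσᵢ².
True-score variance = [0.88 + 0.94] + 1.06 = 1.82 + 1.06 = 2.88.
Reliability = 2.88 / 3.06 = 0.9412.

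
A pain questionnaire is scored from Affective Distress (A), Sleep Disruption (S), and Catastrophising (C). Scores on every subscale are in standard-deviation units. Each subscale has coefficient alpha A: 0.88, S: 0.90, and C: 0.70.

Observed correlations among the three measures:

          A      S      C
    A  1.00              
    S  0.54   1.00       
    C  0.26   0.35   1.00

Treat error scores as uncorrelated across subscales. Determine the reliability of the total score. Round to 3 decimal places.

Var(A+S+C) = 3 + 2·[0.54 + 0.26 + 0.35] = 3 + 2.3 = 5.3.
Under uncorrelated errors the observed covariances equal the true-score covariances, so only the own-variance terms attenuate.
True-score variance = [0.88 + 0.90 + 0.70] + 2.3 = 2.48 + 2.3 = 4.78.
Reliability = 4.78 / 5.3 = 0.902.

0.902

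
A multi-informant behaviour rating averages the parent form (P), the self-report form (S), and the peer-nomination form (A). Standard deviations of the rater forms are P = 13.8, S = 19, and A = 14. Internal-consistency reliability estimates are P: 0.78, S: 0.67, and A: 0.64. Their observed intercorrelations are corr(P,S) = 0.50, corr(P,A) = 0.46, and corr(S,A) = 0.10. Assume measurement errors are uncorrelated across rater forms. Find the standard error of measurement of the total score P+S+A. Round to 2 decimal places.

Var(total) = 747.44 + 493.144 = 1240.58.
True-score variance = 515.853 + 493.144 = 1009, so reliability = 0.8133.
Error variance = 1240.58 − 1009 = 231.587; SEM = √231.587 = 15.22.

15.22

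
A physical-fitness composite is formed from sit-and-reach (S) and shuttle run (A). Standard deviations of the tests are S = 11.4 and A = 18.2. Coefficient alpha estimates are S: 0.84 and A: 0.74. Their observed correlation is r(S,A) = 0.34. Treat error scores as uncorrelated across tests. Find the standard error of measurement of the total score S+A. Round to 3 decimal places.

10.340

Var(total) = 461.2 + 141.086 = 602.286.
True-score variance = 354.284 + 141.086 = 495.37, so reliability = 0.8225.
Error variance = 602.286 − 495.37 = 106.916; SEM = √106.916 = 10.340.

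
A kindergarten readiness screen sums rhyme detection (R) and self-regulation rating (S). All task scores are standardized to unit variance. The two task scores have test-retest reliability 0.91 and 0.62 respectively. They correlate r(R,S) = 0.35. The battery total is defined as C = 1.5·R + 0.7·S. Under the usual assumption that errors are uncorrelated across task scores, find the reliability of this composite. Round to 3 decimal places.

0.888

Var(C) = 1.5² + 0.7² + 2·[1.05·0.35] = 2.74 + 0.735 = 3.475.
Under uncorrelated errors the observed covariances equal the true-score covariances, so only the own-variance terms attenuate.
True-score variance = [1.5²·0.91 + 0.7²·0.62] + 0.735 = 2.3513 + 0.735 = 3.0863.
Reliability = 3.0863 / 3.475 = 0.888.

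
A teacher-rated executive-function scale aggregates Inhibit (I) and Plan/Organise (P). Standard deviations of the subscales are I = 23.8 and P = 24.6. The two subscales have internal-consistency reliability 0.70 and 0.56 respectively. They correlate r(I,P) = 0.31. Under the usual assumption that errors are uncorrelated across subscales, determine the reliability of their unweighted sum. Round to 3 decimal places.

Var(I+P) = 23.8² + 24.6² + 2·[23.8·24.6·0.31] = 1171.6 + 362.998 = 1534.6.
Because errors are independent across components, Cov(Tᵢ,Tⱼ) = Cov(Xᵢ,Xⱼ); the off-diagonal part of the true-score variance is the same as above.
True-score variance = [23.8²·0.70 + 24.6²·0.56] + 362.998 = 735.398 + 362.998 = 1098.4.
Reliability = 1098.4 / 1534.6 = 0.716.

0.716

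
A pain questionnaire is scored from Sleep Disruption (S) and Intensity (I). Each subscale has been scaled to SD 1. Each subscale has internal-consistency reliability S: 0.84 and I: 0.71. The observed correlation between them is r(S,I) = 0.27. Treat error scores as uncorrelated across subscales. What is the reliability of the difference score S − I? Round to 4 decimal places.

0.6918

Var(S−I) = 1 + 1 − 2·0.27 = 2 − 0.54 = 1.46.
Under uncorrelated errors the observed covariances equal the true-score covariances, so only the own-variance terms attenuate.
True-score variance = [0.84 + 0.71] − 0.54 = 1.55 − 0.54 = 1.01.
Reliability = 1.01 / 1.46 = 0.6918.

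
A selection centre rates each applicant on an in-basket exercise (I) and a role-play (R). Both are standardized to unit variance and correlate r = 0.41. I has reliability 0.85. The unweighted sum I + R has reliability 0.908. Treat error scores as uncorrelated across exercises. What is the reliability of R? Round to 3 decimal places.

0.891

Var(I+R) = 2 + 2·0.41 = 2.820.
True-score variance = ρ_I + ρ_R + 2·0.41, so 0.908 = (0.85 + ρ_R + 0.82) / 2.820.
ρ_R = 0.908·2.820 − 0.85 − 0.82 = 0.891.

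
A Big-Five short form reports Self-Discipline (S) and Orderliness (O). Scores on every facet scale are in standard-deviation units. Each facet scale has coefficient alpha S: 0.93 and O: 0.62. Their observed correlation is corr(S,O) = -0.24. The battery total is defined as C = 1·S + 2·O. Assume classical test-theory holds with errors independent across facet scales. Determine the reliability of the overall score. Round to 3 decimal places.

Var(C) = 1 + 2² + 2·[2·(-0.24)] = 5 − 0.96 = 4.04.
Under uncorrelated errors the observed covariances equal the true-score covariances, so only the own-variance terms attenuate.
True-score variance = [0.93 + 2²·0.62] − 0.96 = 3.41 − 0.96 = 2.45.
Reliability = 2.45 / 4.04 = 0.606.

0.606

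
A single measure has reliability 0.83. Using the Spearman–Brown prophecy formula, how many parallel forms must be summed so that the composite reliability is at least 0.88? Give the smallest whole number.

k ≥ ρ*(1−ρ₁)/(ρ₁(1−ρ*)) = 0.88·0.17 / (0.83·0.12) = 1.502.
Smallest integer k = 2.

2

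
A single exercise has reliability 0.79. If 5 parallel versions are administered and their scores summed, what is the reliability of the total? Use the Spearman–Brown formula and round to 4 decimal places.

0.9495

ρ_k = kρ / (1 + (k−1)ρ) = 5·0.79 / (1 + 4·0.79) = 3.950 / 4.160 = 0.9495.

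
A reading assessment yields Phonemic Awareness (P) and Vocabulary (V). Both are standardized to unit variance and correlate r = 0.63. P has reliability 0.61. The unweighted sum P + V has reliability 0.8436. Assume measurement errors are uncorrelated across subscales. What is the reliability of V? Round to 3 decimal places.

Var(P+V) = 2 + 2·0.63 = 3.260.
True-score variance = ρ_P + ρ_V + 2·0.63, so 0.8436 = (0.61 + ρ_V + 1.26) / 3.260.
ρ_V = 0.8436·3.260 − 0.61 − 1.26 = 0.880.

0.880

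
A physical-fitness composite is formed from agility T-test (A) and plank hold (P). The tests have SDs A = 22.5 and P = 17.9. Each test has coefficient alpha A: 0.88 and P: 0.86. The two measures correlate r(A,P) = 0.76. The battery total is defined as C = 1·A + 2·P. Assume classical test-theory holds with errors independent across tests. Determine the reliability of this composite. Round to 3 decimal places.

0.920

Var(C) = 22.5² + 2²·17.9² + 2·[2·22.5·17.9·0.76] = 1787.89 + 1224.36 = 3012.25.
Under uncorrelated errors the observed covariances equal the true-score covariances, so only the own-variance terms attenuate.
True-score variance = [22.5²·0.88 + 2²·17.9²·0.86] + 1224.36 = 1547.71 + 1224.36 = 2772.07.
Reliability = 2772.07 / 3012.25 = 0.920.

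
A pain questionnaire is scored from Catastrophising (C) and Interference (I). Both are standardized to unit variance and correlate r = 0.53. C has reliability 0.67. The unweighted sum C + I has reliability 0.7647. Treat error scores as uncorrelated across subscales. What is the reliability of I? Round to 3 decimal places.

Var(C+I) = 2 + 2·0.53 = 3.060.
True-score variance = ρ_C + ρ_I + 2·0.53, so 0.7647 = (0.67 + ρ_I + 1.06) / 3.060.
ρ_I = 0.7647·3.060 − 0.67 − 1.06 = 0.610.

0.610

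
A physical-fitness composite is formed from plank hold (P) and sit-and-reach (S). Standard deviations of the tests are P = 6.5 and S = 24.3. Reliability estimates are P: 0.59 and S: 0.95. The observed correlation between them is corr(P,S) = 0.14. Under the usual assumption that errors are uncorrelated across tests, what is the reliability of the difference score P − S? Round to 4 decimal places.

Var(P−S) = 6.5² + 24.3² − 2·6.5·24.3·0.14 = 632.74 − 44.226 = 588.514.
Under uncorrelated errors the observed covariances equal the true-score covariances, so only the own-variance terms attenuate.
True-score variance = [6.5²·0.59 + 24.3²·0.95] − 44.226 = 585.893 − 44.226 = 541.667.
Reliability = 541.667 / 588.514 = 0.9204.

0.9204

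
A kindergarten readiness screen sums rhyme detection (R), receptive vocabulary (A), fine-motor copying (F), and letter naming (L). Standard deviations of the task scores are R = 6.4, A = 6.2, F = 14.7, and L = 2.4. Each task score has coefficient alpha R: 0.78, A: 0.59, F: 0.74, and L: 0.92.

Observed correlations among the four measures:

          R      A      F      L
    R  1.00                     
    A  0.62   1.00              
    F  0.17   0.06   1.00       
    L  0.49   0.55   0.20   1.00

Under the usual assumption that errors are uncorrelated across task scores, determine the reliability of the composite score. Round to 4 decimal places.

0.8145

Var(R+A+F+L) = 6.4² + 6.2² + 14.7² + 2.4² + 2·[6.4·6.2·0.62 + 6.4·14.7·0.17 + 6.4·2.4·0.49 + 6.2·14.7·0.06 + 6.2·2.4·0.55 + 14.7·2.4·0.20] = 301.25 + 137.66 = 438.91.
With uncorrelated errors the cross-covariances are all true-score covariance, so they carry over unchanged; only the diagonal terms shrink to ρᵢσᵢ².
True-score variance = [6.4²·0.78 + 6.2²·0.59 + 14.7²·0.74 + 2.4²·0.92] + 137.66 = 219.834 + 137.66 = 357.494.
Reliability = 357.494 / 438.91 = 0.8145.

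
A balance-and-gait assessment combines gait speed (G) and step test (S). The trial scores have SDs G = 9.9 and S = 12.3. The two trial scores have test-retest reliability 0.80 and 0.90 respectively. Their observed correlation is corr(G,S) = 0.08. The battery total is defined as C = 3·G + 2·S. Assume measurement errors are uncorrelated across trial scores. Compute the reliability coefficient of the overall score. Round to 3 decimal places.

0.852

Var(C) = 3²·9.9² + 2²·12.3² + 2·[6·9.9·12.3·0.08] = 1487.25 + 116.899 = 1604.15.
Under uncorrelated errors the observed covariances equal the true-score covariances, so only the own-variance terms attenuate.
True-score variance = [3²·9.9²·0.80 + 2²·12.3²·0.90] + 116.899 = 1250.32 + 116.899 = 1367.22.
Reliability = 1367.22 / 1604.15 = 0.852.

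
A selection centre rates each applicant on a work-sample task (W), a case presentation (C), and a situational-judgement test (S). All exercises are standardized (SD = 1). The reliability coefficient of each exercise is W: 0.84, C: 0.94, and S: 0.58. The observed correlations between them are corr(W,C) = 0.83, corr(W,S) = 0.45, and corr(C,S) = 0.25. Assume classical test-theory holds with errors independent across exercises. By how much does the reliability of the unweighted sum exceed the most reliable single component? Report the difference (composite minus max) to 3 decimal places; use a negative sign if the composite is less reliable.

Var(sum) = 3 + 3.06 = 6.06; true-score variance = 2.36 + 3.06 = 5.42; composite reliability = 0.8944.
Max component reliability = 0.9400.
Difference = 0.8944 − 0.9400 = -0.046.

-0.046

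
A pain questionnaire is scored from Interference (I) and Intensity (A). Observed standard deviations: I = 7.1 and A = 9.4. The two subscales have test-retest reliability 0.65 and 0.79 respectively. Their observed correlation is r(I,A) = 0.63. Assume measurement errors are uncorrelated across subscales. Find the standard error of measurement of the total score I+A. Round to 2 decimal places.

6.02

Var(total) = 138.77 + 84.0924 = 222.862.
True-score variance = 102.571 + 84.0924 = 186.663, so reliability = 0.8376.
Error variance = 222.862 − 186.663 = 36.1991; SEM = √36.1991 = 6.02.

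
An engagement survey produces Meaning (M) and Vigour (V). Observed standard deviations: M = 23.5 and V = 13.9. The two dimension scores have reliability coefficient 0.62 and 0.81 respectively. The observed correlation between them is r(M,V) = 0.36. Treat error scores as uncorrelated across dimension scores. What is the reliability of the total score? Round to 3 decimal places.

Var(M+V) = 23.5² + 13.9² + 2·[23.5·13.9·0.36] = 745.46 + 235.188 = 980.648.
Under uncorrelated errors the observed covariances equal the true-score covariances, so only the own-variance terms attenuate.
True-score variance = [23.5²·0.62 + 13.9²·0.81] + 235.188 = 498.895 + 235.188 = 734.083.
Reliability = 734.083 / 980.648 = 0.749.

0.749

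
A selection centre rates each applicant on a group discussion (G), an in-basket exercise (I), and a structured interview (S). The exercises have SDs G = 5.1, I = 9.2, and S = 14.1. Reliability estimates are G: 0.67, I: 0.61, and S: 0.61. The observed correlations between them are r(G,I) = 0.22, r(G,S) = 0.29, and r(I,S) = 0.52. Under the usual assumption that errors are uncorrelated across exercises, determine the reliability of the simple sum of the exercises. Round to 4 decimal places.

Var(G+I+S) = 5.1² + 9.2² + 14.1² + 2·[5.1·9.2·0.22 + 5.1·14.1·0.29 + 9.2·14.1·0.52] = 309.46 + 197.261 = 506.721.
With uncorrelated errors the cross-covariances are all true-score covariance, so they carry over unchanged; only the diagonal terms shrink to ρᵢσᵢ².
True-score variance = [5.1²·0.67 + 9.2²·0.61 + 14.1²·0.61] + 197.261 = 190.331 + 197.261 = 387.593.
Reliability = 387.593 / 506.721 = 0.7649.

0.7649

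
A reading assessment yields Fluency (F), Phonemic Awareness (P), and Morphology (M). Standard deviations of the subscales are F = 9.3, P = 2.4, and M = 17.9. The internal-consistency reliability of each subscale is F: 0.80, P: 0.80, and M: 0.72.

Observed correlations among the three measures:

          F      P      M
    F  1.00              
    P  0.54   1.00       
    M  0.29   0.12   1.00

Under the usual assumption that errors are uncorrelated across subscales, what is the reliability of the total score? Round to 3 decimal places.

0.801

Var(F+P+M) = 9.3² + 2.4² + 17.9² + 2·[9.3·2.4·0.54 + 9.3·17.9·0.29 + 2.4·17.9·0.12] = 412.66 + 130.969 = 543.629.
With uncorrelated errors the cross-covariances are all true-score covariance, so they carry over unchanged; only the diagonal terms shrink to ρᵢσᵢ².
True-score variance = [9.3²·0.80 + 2.4²·0.80 + 17.9²·0.72] + 130.969 = 304.495 + 130.969 = 435.464.
Reliability = 435.464 / 543.629 = 0.801.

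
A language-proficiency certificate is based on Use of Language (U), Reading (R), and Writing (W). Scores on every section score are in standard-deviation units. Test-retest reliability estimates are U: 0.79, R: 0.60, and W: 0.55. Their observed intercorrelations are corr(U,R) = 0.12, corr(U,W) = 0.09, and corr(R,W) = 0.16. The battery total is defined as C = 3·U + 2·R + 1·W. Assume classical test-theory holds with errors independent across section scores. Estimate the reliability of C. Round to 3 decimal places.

Var(C) = 3² + 2² + 1 + 2·[6·0.12 + 3·0.09 + 2·0.16] = 14 + 2.62 = 16.62.
With uncorrelated errors the cross-covariances are all true-score covariance, so they carry over unchanged; only the diagonal terms shrink to ρᵢσᵢ².
True-score variance = [3²·0.79 + 2²·0.60 + 0.55] + 2.62 = 10.06 + 2.62 = 12.68.
Reliability = 12.68 / 16.62 = 0.763.

0.763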